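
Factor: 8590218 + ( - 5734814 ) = 2855404 = 2^2*23^1*41^1* 757^1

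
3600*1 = 3600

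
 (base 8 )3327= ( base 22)3dd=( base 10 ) 1751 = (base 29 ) 22b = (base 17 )610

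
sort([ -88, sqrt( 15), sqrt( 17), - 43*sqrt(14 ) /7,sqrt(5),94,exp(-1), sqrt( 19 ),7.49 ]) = [ - 88, - 43*sqrt( 14) /7, exp( - 1), sqrt(5),sqrt( 15), sqrt ( 17),sqrt(19),7.49, 94] 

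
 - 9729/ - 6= 3243/2 = 1621.50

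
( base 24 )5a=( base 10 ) 130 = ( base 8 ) 202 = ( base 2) 10000010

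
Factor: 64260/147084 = 3^2*5^1*103^(- 1) = 45/103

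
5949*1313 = 7811037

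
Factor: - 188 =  - 2^2*47^1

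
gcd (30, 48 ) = 6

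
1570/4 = 785/2 = 392.50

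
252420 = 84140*3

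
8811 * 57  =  502227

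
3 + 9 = 12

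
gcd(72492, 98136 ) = 12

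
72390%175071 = 72390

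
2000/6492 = 500/1623 = 0.31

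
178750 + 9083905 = 9262655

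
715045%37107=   10012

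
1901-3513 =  - 1612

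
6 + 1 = 7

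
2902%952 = 46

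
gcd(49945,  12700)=5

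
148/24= 37/6 = 6.17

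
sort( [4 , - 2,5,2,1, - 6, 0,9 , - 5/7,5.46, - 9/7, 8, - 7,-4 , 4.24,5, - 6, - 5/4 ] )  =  [ - 7, - 6, - 6 , - 4 , - 2, - 9/7, - 5/4, - 5/7, 0, 1, 2, 4,4.24,5, 5,5.46,8,9 ]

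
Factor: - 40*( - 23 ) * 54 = 2^4 * 3^3*5^1 * 23^1 = 49680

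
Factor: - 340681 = -11^1*30971^1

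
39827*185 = 7367995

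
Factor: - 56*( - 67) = 3752= 2^3*7^1*67^1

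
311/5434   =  311/5434=0.06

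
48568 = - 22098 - - 70666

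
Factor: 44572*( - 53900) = - 2402430800 =-  2^4*5^2*7^2*11^2*1013^1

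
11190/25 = 447 + 3/5= 447.60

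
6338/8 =3169/4 = 792.25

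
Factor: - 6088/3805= - 2^3*5^( - 1 ) =-8/5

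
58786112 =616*95432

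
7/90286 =1/12898=0.00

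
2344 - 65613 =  - 63269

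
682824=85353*8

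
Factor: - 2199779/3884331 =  - 3^ ( -1 )*11^ ( - 1)*31^(-1)*487^1*3797^( - 1) * 4517^1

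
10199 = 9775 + 424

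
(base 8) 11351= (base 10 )4841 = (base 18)EGH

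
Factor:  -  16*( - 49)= 784= 2^4*7^2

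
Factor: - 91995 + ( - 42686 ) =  - 134681 = - 134681^1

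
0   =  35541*0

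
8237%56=5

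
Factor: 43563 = 3^1*13^1*1117^1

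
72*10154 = 731088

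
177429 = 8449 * 21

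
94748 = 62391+32357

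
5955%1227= 1047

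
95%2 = 1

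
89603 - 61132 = 28471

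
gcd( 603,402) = 201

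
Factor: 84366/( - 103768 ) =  - 387/476 = -2^(-2 ) * 3^2*7^( - 1)*17^( - 1 )*43^1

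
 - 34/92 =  - 17/46 = - 0.37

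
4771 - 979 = 3792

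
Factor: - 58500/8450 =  - 2^1 * 3^2*5^1 * 13^( - 1 )=-90/13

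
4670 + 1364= 6034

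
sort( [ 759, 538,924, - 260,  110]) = [-260,110,  538, 759, 924]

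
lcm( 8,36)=72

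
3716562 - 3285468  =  431094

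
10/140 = 1/14 = 0.07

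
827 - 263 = 564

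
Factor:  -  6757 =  - 29^1*233^1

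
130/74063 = 130/74063 = 0.00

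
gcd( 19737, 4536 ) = 27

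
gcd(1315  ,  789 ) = 263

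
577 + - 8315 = -7738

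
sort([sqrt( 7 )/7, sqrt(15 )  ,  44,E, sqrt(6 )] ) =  [ sqrt( 7 ) /7, sqrt( 6), E,sqrt(15), 44 ]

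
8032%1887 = 484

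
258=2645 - 2387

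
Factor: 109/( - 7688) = -2^(-3)*31^(-2 ) * 109^1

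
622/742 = 311/371 = 0.84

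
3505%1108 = 181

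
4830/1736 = 2+ 97/124 = 2.78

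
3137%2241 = 896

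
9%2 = 1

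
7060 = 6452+608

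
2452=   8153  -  5701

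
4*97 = 388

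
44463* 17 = 755871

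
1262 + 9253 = 10515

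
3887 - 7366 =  - 3479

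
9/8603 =9/8603 = 0.00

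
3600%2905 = 695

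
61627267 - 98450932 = -36823665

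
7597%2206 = 979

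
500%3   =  2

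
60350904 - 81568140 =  - 21217236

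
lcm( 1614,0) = 0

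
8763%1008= 699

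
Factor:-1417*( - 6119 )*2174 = 18849934402 = 2^1*13^1*29^1*109^1*211^1*1087^1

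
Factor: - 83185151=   -  7^1*61^1*194813^1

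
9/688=9/688 = 0.01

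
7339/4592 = 1 + 67/112 = 1.60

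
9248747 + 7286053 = 16534800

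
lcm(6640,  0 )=0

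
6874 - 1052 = 5822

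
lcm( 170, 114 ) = 9690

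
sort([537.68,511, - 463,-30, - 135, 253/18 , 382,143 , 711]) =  [ - 463 , - 135 , - 30, 253/18, 143,382, 511,537.68, 711]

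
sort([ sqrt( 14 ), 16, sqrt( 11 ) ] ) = [ sqrt( 11 ), sqrt(14), 16] 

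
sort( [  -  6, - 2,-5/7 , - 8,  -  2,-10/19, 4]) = [ - 8,-6, - 2, - 2, - 5/7, - 10/19 , 4]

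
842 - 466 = 376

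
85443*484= 41354412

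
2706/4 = 1353/2= 676.50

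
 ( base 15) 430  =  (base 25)1ck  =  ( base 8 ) 1661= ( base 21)230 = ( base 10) 945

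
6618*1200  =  7941600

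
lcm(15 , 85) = 255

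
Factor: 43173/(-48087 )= -3^1*41^1*137^( - 1) = - 123/137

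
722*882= 636804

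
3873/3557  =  3873/3557 = 1.09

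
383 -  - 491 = 874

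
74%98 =74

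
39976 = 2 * 19988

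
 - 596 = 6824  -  7420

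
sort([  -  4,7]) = [ - 4,  7]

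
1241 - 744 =497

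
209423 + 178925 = 388348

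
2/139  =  2/139 = 0.01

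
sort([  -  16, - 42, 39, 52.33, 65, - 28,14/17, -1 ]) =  [ - 42, - 28, - 16, - 1,14/17, 39, 52.33,65 ]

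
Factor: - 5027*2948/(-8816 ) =2^( - 2) * 11^2*19^( - 1 )*29^( - 1 ) *67^1*457^1 = 3704899/2204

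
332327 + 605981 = 938308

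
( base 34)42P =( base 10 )4717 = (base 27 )6CJ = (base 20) bfh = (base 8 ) 11155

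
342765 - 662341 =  - 319576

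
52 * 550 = 28600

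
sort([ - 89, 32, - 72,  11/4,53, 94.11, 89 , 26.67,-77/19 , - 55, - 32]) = [-89, - 72, - 55,- 32, - 77/19, 11/4,26.67,32, 53, 89 , 94.11 ]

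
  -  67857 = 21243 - 89100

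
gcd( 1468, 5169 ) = 1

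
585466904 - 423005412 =162461492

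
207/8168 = 207/8168 = 0.03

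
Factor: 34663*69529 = 2410083727 = 17^1*23^1* 2039^1 * 3023^1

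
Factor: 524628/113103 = 2^2*3^( - 1) * 13^1 * 19^1*71^( - 1 ) = 988/213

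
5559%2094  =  1371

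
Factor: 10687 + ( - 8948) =1739 = 37^1 *47^1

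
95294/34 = 47647/17 =2802.76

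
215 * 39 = 8385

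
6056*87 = 526872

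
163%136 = 27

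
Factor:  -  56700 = - 2^2*3^4*5^2*7^1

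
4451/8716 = 4451/8716 = 0.51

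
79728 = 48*1661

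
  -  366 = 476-842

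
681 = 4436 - 3755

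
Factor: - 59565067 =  - 2087^1*28541^1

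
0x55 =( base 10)85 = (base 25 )3a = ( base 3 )10011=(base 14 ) 61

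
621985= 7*88855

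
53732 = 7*7676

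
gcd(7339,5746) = 1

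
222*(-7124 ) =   -  1581528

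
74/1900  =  37/950  =  0.04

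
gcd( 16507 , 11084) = 17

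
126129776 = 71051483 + 55078293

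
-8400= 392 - 8792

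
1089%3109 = 1089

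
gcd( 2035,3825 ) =5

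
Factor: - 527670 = -2^1*3^2 * 5^1*11^1 * 13^1 * 41^1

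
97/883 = 97/883 = 0.11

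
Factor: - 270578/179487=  - 2^1*3^( - 2)*37^( - 1)* 251^1 = -502/333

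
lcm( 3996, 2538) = 187812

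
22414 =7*3202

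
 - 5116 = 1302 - 6418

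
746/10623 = 746/10623 = 0.07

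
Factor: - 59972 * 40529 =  - 2430605188 = - 2^2*11^1*29^1*47^1*40529^1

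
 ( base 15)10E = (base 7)461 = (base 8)357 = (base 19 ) cb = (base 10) 239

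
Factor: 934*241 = 2^1*241^1 * 467^1 =225094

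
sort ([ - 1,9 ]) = [-1,9 ]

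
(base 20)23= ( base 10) 43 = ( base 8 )53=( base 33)1a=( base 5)133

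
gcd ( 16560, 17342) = 46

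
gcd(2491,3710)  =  53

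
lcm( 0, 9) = 0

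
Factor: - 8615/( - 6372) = 2^( -2) *3^( - 3)*5^1*59^ ( - 1)* 1723^1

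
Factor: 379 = 379^1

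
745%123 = 7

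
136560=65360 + 71200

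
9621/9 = 1069 = 1069.00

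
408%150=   108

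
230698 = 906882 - 676184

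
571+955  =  1526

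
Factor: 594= 2^1*3^3*11^1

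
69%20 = 9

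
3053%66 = 17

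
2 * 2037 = 4074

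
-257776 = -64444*4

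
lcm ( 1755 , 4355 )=117585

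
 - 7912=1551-9463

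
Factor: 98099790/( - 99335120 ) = -9809979/9933512 = -2^( - 3 )*3^1*317^(-1)*3917^(-1 ) * 3269993^1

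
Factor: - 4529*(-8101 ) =7^1 * 647^1*8101^1 = 36689429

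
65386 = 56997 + 8389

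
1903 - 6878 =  - 4975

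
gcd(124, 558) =62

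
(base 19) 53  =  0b1100010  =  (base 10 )98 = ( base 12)82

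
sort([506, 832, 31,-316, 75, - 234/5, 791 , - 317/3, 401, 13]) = [-316 , - 317/3, - 234/5, 13 , 31, 75, 401,506,791, 832]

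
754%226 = 76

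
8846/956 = 9 + 121/478 =9.25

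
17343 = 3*5781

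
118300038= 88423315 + 29876723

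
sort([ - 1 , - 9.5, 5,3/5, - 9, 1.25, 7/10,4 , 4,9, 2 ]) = [ - 9.5 , - 9, - 1, 3/5,7/10,1.25, 2, 4, 4, 5 , 9]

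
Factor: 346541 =13^1*19^1*23^1*61^1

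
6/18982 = 3/9491 = 0.00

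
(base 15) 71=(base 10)106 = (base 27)3P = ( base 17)64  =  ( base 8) 152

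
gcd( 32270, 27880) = 10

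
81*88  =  7128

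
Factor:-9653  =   - 7^2 *197^1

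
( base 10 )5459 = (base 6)41135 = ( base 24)9bb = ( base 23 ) A78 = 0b1010101010011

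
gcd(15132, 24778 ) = 26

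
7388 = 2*3694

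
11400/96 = 475/4 = 118.75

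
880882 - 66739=814143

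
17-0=17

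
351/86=4 + 7/86  =  4.08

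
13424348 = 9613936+3810412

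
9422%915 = 272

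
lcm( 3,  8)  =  24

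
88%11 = 0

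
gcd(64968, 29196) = 12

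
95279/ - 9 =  - 95279/9 = - 10586.56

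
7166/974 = 3583/487 = 7.36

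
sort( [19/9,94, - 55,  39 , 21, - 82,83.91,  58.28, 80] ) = [ - 82, - 55 , 19/9,21,39  ,  58.28,80,83.91,94 ] 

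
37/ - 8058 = -1 + 8021/8058= - 0.00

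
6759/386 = 17+197/386 = 17.51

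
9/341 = 9/341 = 0.03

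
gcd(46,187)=1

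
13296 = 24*554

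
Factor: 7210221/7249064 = 2^(-3)*3^1*906133^( - 1)*2403407^1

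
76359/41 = 1862 + 17/41 = 1862.41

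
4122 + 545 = 4667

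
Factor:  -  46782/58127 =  - 2^1*3^2*23^1*37^( - 1)*113^1*1571^( - 1)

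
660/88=7 + 1/2 = 7.50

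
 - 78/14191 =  - 78/14191 = - 0.01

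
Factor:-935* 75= - 70125 = - 3^1*5^3*11^1*17^1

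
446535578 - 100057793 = 346477785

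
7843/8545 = 7843/8545 = 0.92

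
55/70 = 11/14=0.79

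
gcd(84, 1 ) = 1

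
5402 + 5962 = 11364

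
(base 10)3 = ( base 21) 3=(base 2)11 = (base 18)3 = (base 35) 3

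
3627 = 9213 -5586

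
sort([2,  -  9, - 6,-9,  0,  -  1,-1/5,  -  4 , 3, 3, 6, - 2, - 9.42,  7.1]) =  [-9.42, - 9, - 9, - 6, -4, - 2, - 1, - 1/5,  0,  2, 3, 3 , 6, 7.1]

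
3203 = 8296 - 5093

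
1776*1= 1776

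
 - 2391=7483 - 9874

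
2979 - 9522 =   -  6543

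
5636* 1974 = 11125464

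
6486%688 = 294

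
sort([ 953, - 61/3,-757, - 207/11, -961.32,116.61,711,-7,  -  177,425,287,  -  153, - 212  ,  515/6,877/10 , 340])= [ - 961.32, - 757, - 212, -177,-153, - 61/3, - 207/11, - 7, 515/6,877/10, 116.61,287,340,  425,711,953]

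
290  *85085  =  24674650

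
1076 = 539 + 537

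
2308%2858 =2308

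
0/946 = 0= 0.00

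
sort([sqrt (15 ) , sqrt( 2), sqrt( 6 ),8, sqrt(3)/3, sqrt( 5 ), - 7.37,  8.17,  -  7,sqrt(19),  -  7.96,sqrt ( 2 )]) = [-7.96,-7.37, - 7, sqrt (3 ) /3, sqrt( 2 ), sqrt( 2), sqrt ( 5),sqrt( 6 ), sqrt (15 ) , sqrt(19 ), 8,8.17 ]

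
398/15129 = 398/15129 = 0.03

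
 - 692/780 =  - 1 + 22/195 = - 0.89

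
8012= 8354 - 342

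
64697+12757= 77454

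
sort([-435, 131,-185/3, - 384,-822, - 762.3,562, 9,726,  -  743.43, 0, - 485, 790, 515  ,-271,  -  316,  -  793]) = [  -  822, - 793 , - 762.3, - 743.43,  -  485,- 435, - 384, - 316,  -  271, -185/3, 0, 9,  131, 515,562,726,790]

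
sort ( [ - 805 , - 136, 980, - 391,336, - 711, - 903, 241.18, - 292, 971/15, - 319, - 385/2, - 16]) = [ - 903 , - 805, - 711 , - 391, - 319,-292 , - 385/2, - 136, - 16,971/15,241.18 , 336,980 ] 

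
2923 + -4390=-1467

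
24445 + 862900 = 887345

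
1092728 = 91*12008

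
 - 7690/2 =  - 3845 = - 3845.00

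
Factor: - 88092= - 2^2*3^2*2447^1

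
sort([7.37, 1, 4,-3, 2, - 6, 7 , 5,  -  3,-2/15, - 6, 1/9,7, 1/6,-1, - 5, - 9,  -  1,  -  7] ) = [ - 9,  -  7, - 6,  -  6 ,-5, -3,-3,  -  1, - 1,-2/15 , 1/9,1/6, 1, 2, 4,  5, 7 , 7, 7.37] 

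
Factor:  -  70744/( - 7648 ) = 2^( - 2 )*37^1 = 37/4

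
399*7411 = 2956989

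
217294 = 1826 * 119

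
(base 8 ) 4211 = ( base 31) 28f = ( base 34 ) 1U9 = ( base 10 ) 2185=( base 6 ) 14041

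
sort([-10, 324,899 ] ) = [-10, 324, 899]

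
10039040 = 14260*704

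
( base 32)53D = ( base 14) 1c97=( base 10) 5229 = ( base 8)12155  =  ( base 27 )74I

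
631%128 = 119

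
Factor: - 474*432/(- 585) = 2^5*3^2 * 5^(-1)*13^( - 1)*79^1 = 22752/65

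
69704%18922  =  12938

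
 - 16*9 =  - 144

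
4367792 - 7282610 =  - 2914818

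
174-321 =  - 147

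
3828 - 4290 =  - 462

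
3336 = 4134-798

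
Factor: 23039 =23039^1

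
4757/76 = 62 + 45/76 = 62.59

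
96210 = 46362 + 49848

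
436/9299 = 436/9299 = 0.05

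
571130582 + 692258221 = 1263388803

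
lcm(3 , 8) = 24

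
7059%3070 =919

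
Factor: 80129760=2^5*3^1*5^1 *97^1*1721^1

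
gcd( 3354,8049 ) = 3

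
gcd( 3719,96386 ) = 1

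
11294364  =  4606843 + 6687521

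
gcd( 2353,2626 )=13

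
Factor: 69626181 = 3^1 * 331^1*70117^1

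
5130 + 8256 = 13386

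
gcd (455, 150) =5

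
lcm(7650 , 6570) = 558450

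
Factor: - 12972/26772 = - 47/97= - 47^1 * 97^( - 1 ) 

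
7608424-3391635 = 4216789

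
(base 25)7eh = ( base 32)4k6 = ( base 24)85e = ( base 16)1286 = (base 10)4742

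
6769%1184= 849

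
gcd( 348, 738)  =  6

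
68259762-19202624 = 49057138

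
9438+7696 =17134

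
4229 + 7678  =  11907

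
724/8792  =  181/2198  =  0.08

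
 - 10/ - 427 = 10/427 = 0.02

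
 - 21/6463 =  - 21/6463 = - 0.00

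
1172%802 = 370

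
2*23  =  46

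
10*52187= 521870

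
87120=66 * 1320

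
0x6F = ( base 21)56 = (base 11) a1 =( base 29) 3o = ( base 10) 111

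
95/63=1 + 32/63 = 1.51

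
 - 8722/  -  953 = 8722/953 = 9.15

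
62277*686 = 42722022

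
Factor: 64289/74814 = 2^(  -  1) *3^( - 1 )*37^(  -  1)*53^1 *337^(-1 ) * 1213^1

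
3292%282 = 190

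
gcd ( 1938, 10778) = 34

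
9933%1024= 717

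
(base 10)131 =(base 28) 4J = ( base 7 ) 245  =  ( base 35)3Q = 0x83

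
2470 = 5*494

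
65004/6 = 10834 = 10834.00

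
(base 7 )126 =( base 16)45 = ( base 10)69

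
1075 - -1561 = 2636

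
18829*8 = 150632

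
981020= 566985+414035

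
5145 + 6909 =12054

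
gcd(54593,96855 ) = 11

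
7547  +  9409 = 16956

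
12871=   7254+5617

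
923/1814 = 923/1814 = 0.51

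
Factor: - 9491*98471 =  - 59^1*1669^1*9491^1= - 934588261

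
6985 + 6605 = 13590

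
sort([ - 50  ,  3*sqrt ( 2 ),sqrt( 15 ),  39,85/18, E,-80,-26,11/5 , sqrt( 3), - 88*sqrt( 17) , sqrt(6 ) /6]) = [-88*sqrt( 17),-80, - 50, - 26, sqrt( 6 ) /6,sqrt( 3 ),11/5, E,sqrt( 15), 3*sqrt( 2 ), 85/18, 39] 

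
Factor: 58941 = 3^3*37^1*59^1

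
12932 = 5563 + 7369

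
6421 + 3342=9763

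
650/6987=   650/6987 = 0.09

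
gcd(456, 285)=57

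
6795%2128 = 411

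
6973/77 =6973/77 = 90.56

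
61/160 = 61/160=0.38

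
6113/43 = 142 + 7/43 = 142.16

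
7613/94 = 80 + 93/94 = 80.99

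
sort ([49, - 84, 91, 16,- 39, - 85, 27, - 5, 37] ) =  [ - 85, - 84, - 39 , - 5,16 , 27, 37 , 49, 91 ] 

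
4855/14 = 4855/14 = 346.79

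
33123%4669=440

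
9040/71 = 9040/71 = 127.32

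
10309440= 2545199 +7764241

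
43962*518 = 22772316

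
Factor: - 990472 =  - 2^3*7^1*23^1*769^1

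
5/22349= 5/22349 = 0.00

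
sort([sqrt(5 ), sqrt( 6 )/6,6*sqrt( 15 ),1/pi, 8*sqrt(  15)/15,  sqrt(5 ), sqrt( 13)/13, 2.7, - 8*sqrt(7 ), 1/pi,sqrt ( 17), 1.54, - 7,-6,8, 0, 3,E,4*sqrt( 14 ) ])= [-8*sqrt(7 ), - 7, - 6,  0,sqrt( 13) /13,1/pi,1/pi,  sqrt(6)/6  ,  1.54,8*sqrt( 15 ) /15,sqrt(5 ), sqrt(5)  ,  2.7,E,3,  sqrt ( 17 ),8, 4*sqrt(14),6*sqrt( 15) ] 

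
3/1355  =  3/1355 = 0.00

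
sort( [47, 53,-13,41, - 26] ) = [ - 26 , - 13, 41, 47,53]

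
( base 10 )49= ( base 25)1O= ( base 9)54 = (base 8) 61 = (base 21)27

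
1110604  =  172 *6457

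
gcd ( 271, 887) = 1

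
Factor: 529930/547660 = 2^( - 1)*139^( - 1 )*269^1=269/278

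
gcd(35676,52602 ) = 6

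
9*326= 2934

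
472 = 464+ 8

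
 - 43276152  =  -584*74103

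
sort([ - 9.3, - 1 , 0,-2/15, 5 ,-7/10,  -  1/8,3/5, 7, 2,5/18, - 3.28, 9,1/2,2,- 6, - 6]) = [ - 9.3  ,- 6,-6,-3.28, - 1, - 7/10,-2/15, - 1/8,0  ,  5/18,1/2,3/5, 2,2, 5,7,9]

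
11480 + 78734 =90214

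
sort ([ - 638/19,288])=[- 638/19, 288]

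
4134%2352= 1782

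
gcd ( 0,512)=512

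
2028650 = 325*6242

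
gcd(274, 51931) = 1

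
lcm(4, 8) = 8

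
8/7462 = 4/3731 =0.00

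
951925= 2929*325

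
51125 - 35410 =15715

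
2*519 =1038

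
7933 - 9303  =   - 1370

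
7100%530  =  210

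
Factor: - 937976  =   - 2^3*13^1*29^1*311^1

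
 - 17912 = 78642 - 96554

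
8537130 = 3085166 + 5451964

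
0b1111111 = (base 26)4n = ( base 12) a7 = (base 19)6D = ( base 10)127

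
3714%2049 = 1665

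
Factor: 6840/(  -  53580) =  -  2^1*3^1*47^( -1) =- 6/47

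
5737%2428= 881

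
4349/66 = 65+59/66 = 65.89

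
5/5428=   5/5428 =0.00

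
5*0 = 0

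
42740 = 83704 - 40964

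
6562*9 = 59058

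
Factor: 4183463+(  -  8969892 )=-4786429 = - 4786429^1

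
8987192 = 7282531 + 1704661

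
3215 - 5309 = - 2094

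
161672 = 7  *23096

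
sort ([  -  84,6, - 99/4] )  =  [ - 84, - 99/4,6]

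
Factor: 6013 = 7^1*859^1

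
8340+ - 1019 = 7321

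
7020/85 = 1404/17 = 82.59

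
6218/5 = 6218/5 = 1243.60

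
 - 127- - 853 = 726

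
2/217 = 2/217=0.01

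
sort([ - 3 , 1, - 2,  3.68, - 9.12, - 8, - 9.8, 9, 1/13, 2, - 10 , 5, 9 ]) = [ - 10, - 9.8, - 9.12,-8, - 3,-2, 1/13, 1, 2,3.68,5,9, 9 ]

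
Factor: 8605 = 5^1*1721^1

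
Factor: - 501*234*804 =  - 94256136 = -2^3*3^4*13^1*67^1*167^1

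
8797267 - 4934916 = 3862351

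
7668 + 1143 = 8811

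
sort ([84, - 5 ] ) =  [ - 5, 84] 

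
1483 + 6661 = 8144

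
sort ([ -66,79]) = [ - 66,79 ]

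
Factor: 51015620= 2^2*5^1 * 643^1*3967^1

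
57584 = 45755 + 11829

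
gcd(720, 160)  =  80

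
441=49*9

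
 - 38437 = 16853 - 55290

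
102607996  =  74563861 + 28044135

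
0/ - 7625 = 0/1 = - 0.00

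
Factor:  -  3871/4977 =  - 7/9 = - 3^( - 2)*7^1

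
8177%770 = 477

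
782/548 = 391/274 = 1.43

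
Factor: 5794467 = 3^1*7^1*17^1*16231^1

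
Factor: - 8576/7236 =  - 2^5*3^( - 3 ) = -32/27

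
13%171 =13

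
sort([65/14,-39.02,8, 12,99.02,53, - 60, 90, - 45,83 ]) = [ - 60,-45,-39.02,65/14,8, 12,53 , 83, 90, 99.02 ] 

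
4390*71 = 311690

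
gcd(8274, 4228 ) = 14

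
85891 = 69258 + 16633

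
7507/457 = 16+195/457 = 16.43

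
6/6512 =3/3256  =  0.00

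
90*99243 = 8931870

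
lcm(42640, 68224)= 341120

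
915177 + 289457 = 1204634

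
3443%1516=411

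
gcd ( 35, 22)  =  1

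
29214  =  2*14607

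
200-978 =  - 778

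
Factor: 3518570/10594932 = 1759285/5297466 = 2^( - 1)*3^( - 1)*5^1*11^1*19^( - 1)* 29^1*31^( - 1 )*1103^1*1499^( - 1)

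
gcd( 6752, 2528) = 32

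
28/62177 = 28/62177 = 0.00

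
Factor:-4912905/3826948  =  -2^( - 2 )*3^1*5^1 * 107^1*139^( - 1)*3061^1* 6883^( - 1)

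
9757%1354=279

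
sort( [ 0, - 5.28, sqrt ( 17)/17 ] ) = [ - 5.28, 0, sqrt(17 ) /17] 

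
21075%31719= 21075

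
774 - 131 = 643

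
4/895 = 4/895= 0.00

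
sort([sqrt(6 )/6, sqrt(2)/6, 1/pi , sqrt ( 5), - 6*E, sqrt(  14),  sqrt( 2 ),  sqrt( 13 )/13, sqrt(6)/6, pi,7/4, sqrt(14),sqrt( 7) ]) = [ - 6*E, sqrt(2) /6, sqrt( 13 ) /13,1/pi,sqrt(6 ) /6 , sqrt( 6) /6 , sqrt( 2 ), 7/4, sqrt(5), sqrt( 7),pi, sqrt ( 14),sqrt(14) ]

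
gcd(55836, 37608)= 12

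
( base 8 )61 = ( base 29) 1K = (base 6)121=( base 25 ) 1O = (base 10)49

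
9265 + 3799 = 13064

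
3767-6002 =- 2235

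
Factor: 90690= 2^1*3^1 * 5^1*3023^1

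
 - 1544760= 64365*( -24 )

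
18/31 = 18/31 = 0.58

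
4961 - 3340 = 1621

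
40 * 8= 320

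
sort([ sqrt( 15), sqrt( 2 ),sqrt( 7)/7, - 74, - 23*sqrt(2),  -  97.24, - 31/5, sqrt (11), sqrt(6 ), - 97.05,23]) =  [ - 97.24, - 97.05, - 74 ,  -  23*sqrt(2), - 31/5, sqrt( 7)/7, sqrt( 2 ) , sqrt(6 ), sqrt( 11), sqrt(15), 23] 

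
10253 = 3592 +6661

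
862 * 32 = 27584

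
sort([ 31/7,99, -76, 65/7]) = [ - 76, 31/7,65/7, 99 ]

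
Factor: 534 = 2^1*3^1*89^1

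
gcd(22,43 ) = 1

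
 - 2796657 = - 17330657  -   - 14534000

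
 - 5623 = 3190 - 8813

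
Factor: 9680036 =2^2*2420009^1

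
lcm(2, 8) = 8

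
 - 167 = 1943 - 2110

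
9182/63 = 145 + 47/63 = 145.75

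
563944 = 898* 628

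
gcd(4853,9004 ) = 1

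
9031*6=54186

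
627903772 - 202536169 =425367603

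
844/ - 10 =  - 422/5= - 84.40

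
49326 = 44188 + 5138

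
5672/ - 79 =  - 72 + 16/79 = -  71.80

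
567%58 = 45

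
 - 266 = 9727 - 9993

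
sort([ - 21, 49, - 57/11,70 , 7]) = [ - 21,  -  57/11, 7,  49,70 ] 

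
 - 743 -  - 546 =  - 197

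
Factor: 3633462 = 2^1 * 3^2*7^1*28837^1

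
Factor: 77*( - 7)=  - 7^2*11^1 =- 539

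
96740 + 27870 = 124610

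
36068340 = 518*69630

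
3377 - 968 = 2409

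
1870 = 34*55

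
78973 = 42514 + 36459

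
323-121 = 202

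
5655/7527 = 145/193  =  0.75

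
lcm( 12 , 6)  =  12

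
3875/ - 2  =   - 3875/2 = - 1937.50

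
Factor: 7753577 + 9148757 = 16902334 =2^1*409^1*20663^1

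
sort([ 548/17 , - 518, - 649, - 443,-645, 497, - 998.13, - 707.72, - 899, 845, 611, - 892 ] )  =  [ - 998.13, - 899,-892,-707.72,-649  , - 645, - 518, - 443,548/17,  497, 611, 845]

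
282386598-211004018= 71382580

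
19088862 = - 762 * ( - 25051 ) 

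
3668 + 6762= 10430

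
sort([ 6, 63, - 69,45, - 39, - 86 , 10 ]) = [ - 86, - 69,-39, 6, 10,45, 63]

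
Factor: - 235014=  - 2^1 *3^1*13^1*23^1 *131^1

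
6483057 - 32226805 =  - 25743748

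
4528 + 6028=10556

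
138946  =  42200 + 96746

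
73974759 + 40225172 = 114199931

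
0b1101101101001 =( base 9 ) 10556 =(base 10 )7017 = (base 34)62d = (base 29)89S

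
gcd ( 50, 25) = 25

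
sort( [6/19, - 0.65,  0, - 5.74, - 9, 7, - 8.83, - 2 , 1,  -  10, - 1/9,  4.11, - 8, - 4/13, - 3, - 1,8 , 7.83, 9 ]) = [ - 10, - 9, - 8.83,-8, - 5.74, - 3, - 2, - 1 , - 0.65, - 4/13,-1/9 , 0,6/19, 1,4.11 , 7,7.83, 8,9]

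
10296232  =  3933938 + 6362294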